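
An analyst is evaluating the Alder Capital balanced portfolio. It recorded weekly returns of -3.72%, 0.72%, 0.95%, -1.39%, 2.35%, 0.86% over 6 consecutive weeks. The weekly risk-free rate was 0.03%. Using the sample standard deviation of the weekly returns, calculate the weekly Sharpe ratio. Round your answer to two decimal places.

-0.03

r̄ = (-3.72 + 0.72 + 0.95 − 1.39 + 2.35 + 0.86) / 6 = -0.230 / 6 = -0.0383%
Σ(r − r̄)² = (-3.72 − (-0.0383))² + (0.72 − (-0.0383))² + (0.95 − (-0.0383))² + … = 23.4447
sample σ = √(23.4447 / 5) = √4.6889 = 2.1654%
Sharpe = (r̄ − rf) / σ = (-0.0383 − 0.03) / 2.1654 = -0.0683 / 2.1654 = -0.0315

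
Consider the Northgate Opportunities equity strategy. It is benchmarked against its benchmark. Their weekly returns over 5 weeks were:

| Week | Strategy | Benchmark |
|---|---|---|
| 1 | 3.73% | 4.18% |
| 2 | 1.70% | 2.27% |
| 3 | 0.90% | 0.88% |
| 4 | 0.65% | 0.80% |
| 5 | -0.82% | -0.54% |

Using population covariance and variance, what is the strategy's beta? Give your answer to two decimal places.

0.93

r̄p = 1.2320%,  r̄m = 1.5180%
Cov = Σ(rp − r̄p)(rm − r̄m) / 5 = 2.3709
Var(rm) = Σ(rm − r̄m)² / 5 = 2.5619
β = Cov / Var = 2.3709 / 2.5619 = 0.9254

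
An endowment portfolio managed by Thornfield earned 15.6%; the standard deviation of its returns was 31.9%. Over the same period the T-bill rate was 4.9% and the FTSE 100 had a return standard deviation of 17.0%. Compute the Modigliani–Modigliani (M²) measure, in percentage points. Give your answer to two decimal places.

10.60

Sharpe = (Rp − Rf) / σp = (15.6% − 4.9%) / 31.9% = 0.3354
M² = Rf + Sharpe × σm = 4.9% + 0.3354 × 17.0% = 10.6018%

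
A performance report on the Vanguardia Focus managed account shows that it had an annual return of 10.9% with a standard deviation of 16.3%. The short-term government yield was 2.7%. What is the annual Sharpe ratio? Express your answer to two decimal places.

0.50

Sharpe = (Rp − Rf) / σp = (10.9% − 2.7%) / 16.3% = 8.20% / 16.3% = 0.5031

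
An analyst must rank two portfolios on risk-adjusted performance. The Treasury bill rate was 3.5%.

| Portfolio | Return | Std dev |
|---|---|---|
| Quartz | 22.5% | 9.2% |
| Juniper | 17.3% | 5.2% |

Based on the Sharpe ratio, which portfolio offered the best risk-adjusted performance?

Juniper

Quartz: Sharpe ratio = (22.5% − 3.5%) / 9.2% = 2.065
Juniper: Sharpe ratio = (17.3% − 3.5%) / 5.2% = 2.654
Highest: Juniper (2.654).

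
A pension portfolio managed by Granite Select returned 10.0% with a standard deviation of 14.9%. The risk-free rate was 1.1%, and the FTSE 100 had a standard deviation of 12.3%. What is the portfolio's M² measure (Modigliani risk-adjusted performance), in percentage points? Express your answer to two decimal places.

8.45

Sharpe = (Rp − Rf) / σp = (10.0% − 1.1%) / 14.9% = 0.5973
M² = Rf + Sharpe × σm = 1.1% + 0.5973 × 12.3% = 8.4468%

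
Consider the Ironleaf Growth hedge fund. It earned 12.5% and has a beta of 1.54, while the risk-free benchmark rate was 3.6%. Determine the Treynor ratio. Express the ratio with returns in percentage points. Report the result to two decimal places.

Treynor = (Rp − Rf) / β = (12.5% − 3.6%) / 1.54 = 8.90 / 1.54 = 5.7792

5.78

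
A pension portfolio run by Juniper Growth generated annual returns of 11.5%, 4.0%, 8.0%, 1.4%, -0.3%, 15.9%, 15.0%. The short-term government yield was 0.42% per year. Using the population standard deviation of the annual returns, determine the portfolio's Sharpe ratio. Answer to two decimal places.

1.25

r̄ = (11.5 + 4 + 8 + 1.4 − 0.3 + 15.9 + 15) / 7 = 7.9286%
Σ(r − r̄)² = 252.0743; population σ = √(252.0743/7) = 6.0009%
Sharpe = (r̄ − rf) / σ = (7.9286 − 0.42) / 6.0009 = 7.5086 / 6.0009 = 1.2512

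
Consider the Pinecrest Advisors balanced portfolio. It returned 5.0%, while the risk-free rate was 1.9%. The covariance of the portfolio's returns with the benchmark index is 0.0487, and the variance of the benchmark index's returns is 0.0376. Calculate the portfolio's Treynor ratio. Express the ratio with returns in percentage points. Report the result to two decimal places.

2.39

β = Cov / Var = 0.0487 / 0.0376 = 1.2952
Treynor = (Rp − Rf) / β = (5.0% − 1.9%) / 1.2952 = 3.10 / 1.2952 = 2.3935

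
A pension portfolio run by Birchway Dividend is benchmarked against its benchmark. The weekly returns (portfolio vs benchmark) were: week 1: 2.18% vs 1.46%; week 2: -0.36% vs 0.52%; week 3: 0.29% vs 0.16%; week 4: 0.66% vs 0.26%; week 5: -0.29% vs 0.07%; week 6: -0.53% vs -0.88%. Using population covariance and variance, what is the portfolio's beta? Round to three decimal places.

r̄p = 0.3250%,  r̄m = 0.2650%
Cov = Σ(rp − r̄p)(rm − r̄m) / 6 = 0.5238
Var(rm) = Σ(rm − r̄m)² / 6 = 0.4755
β = Cov / Var = 0.5238 / 0.4755 = 1.1016

1.102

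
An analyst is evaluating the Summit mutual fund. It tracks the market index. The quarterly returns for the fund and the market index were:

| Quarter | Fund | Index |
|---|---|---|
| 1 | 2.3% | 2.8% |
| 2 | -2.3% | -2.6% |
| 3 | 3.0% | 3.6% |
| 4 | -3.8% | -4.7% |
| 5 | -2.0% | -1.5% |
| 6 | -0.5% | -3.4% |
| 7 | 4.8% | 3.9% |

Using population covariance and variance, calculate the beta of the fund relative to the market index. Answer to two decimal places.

0.83

r̄p = 0.2143%,  r̄m = -0.2714%
Cov = Σ(rp − r̄p)(rm − r̄m) / 7 = 9.2724
Var(rm) = Σ(rm − r̄m)² / 7 = 11.1649
β = Cov / Var = 9.2724 / 11.1649 = 0.8305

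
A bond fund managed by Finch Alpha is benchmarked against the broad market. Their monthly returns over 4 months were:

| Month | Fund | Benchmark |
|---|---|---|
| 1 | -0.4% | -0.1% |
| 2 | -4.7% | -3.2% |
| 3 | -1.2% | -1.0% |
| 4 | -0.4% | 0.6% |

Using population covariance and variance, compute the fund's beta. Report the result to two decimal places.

r̄p = -1.6750%,  r̄m = -0.9250%
Cov = Σ(rp − r̄p)(rm − r̄m) / 4 = 2.4606
Var(rm) = Σ(rm − r̄m)² / 4 = 2.0469
β = Cov / Var = 2.4606 / 2.0469 = 1.2021

1.20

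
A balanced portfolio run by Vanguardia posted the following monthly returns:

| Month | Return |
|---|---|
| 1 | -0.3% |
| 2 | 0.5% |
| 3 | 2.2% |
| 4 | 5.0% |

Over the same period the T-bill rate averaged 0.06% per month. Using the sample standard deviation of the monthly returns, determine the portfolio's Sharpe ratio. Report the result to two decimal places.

0.76

Mean return μ = 7.40 / 4 = 1.8500%
Sample σ = √[Σ(r − μ)² / 3] = √[16.4900 / 3] = √5.4967 = 2.3445%
Sharpe = (μ − rf) / σ = (1.8500 − 0.06) / 2.3445 = 1.7900 / 2.3445 = 0.7635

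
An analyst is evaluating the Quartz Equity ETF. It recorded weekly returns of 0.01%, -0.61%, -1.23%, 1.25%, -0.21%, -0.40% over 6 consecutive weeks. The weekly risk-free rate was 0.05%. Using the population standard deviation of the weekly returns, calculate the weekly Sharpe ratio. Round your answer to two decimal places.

μ = (0.01 − 0.61 − 1.23 + 1.25 − 0.21 − 0.4) / 6 = -1.190 / 6 = -0.1983%
Population std dev = √[3.4157 / 6] = 0.7545%
Sharpe = (μ − rf) / σ = (-0.1983 − 0.05) / 0.7545 = -0.2483 / 0.7545 = -0.3291

-0.33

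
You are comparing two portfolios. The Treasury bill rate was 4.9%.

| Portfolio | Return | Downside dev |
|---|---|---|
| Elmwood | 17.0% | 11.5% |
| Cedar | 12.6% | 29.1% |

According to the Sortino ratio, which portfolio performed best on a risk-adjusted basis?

Elmwood

Elmwood: Sortino ratio = (17.0% − 4.9%) / 11.5% = 1.052
Cedar: Sortino ratio = (12.6% − 4.9%) / 29.1% = 0.265
Highest: Elmwood (1.052).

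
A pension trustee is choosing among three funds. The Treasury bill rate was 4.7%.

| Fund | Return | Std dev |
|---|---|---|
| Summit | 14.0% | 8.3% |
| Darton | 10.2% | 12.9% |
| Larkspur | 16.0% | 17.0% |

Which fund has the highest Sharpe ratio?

Summit: Sharpe ratio = (14.0% − 4.7%) / 8.3% = 1.120
Darton: Sharpe ratio = (10.2% − 4.7%) / 12.9% = 0.426
Larkspur: Sharpe ratio = (16.0% − 4.7%) / 17.0% = 0.665
Highest: Summit (1.120).

Summit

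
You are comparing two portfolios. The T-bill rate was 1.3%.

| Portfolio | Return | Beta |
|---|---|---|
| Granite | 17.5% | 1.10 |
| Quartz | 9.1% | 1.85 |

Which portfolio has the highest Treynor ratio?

Granite

Granite: Treynor = (17.5% − 1.3%) / 1.10 = 14.727
Quartz: Treynor = (9.1% − 1.3%) / 1.85 = 4.216
Highest: Granite (14.727).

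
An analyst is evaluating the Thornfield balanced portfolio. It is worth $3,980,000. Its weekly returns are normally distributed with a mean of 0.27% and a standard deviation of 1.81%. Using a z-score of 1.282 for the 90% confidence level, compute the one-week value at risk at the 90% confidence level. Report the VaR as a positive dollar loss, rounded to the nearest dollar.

$81,607

Return at the 90% tail: μ − z·σ = 0.27% − 1.282 × 1.81% = 0.27 − 2.32042 = -2.05042%
VaR = −(-2.05042%) × $3,980,000 = 2.05042% × $3,980,000 = $81,607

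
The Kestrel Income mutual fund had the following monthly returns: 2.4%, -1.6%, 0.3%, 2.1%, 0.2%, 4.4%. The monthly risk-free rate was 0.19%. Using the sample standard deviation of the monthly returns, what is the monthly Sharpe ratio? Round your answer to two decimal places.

0.53

r̄ = (2.4 − 1.6 + 0.3 + 2.1 + 0.2 + 4.4) / 6 = 7.80 / 6 = 1.3000%
Sample std dev = √[22.0800 / 5] = 2.1014%
Sharpe = (r̄ − rf) / σ = (1.3000 − 0.19) / 2.1014 = 1.1100 / 2.1014 = 0.5282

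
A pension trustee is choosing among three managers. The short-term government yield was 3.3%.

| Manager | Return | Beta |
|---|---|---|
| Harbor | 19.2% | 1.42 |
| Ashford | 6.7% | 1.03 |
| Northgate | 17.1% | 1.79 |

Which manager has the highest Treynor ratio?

Harbor

Harbor: Treynor = (19.2% − 3.3%) / 1.42 = 11.197
Ashford: Treynor = (6.7% − 3.3%) / 1.03 = 3.301
Northgate: Treynor = (17.1% − 3.3%) / 1.79 = 7.709
Highest: Harbor (11.197).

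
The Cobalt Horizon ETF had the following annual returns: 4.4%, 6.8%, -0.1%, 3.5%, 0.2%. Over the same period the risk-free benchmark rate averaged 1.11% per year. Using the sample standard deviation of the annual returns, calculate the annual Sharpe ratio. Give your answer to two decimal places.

r̄ = (4.4 + 6.8 − 0.1 + 3.5 + 0.2) / 5 = 2.9600%
Σ(r − r̄)² = (4.4 − 2.9600)² + (6.8 − 2.9600)² + … = 34.0920
sample σ = √(34.0920 / 4) = √8.5230 = 2.9194%
Sharpe = (r̄ − rf) / σ = (2.9600 − 1.11) / 2.9194 = 1.8500 / 2.9194 = 0.6337

0.63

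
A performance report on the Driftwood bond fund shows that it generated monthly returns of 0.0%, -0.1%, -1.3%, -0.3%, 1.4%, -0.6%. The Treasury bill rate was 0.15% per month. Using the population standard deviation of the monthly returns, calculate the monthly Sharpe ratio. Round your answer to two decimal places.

-0.37

Mean return r̄ = -0.90 / 6 = -0.1500%
Σ(r − r̄)² = (0 − (-0.1500))² + (-0.1 − (-0.1500))² + (-1.3 − (-0.1500))² + … = 3.9750
population σ = √(3.9750 / 6) = √0.6625 = 0.8139%
Sharpe = (r̄ − rf) / σ = (-0.1500 − 0.15) / 0.8139 = -0.3000 / 0.8139 = -0.3686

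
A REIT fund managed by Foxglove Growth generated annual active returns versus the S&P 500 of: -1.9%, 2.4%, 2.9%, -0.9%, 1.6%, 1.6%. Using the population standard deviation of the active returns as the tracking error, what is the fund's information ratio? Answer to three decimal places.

0.544

μ = (-1.9 + 2.4 + 2.9 − 0.9 + 1.6 + 1.6) / 6 = 0.9500%
Population σ = √[Σ(r − μ)² / 6] = √[18.2950 / 6] = √3.0492 = 1.7462%
IR = μ / tracking error = 0.9500 / 1.7462 = 0.5440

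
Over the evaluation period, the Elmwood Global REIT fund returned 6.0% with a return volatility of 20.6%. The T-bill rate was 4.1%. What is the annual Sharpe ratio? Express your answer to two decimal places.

Sharpe = (Rp − Rf) / σp = (6.0% − 4.1%) / 20.6% = 1.90% / 20.6% = 0.0922

0.09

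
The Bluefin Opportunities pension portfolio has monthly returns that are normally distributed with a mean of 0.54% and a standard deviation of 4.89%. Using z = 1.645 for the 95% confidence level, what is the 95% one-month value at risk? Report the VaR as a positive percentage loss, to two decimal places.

7.50

VaR (as % loss) = −(μ − z·σ) = −(0.54% − 1.645 × 4.89%) = −(-7.50405%) = 7.50405%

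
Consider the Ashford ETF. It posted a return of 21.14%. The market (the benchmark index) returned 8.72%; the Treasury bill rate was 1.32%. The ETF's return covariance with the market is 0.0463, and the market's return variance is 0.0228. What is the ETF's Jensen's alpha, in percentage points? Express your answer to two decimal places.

4.79

β = Cov / Var = 0.0463 / 0.0228 = 2.0307
E[R] = Rf + β(Rm − Rf) = 1.32% + 2.0307 × (8.72% − 1.32%) = 16.3472%
α = Rp − E[R] = 21.14% − 16.3472% = 4.7928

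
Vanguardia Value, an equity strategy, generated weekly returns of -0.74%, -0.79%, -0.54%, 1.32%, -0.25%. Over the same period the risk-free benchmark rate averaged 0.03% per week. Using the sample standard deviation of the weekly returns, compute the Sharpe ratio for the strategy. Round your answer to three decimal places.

Mean return μ = -1.000 / 5 = -0.2000%
Σ(r − μ)² = (-0.74 − (-0.2000))² + (-0.79 − (-0.2000))² + (-0.54 − (-0.2000))² + … = 3.0682
sample σ = √(3.0682 / 4) = √0.7671 = 0.8758%
Sharpe = (μ − rf) / σ = (-0.2000 − 0.03) / 0.8758 = -0.2300 / 0.8758 = -0.2626

-0.263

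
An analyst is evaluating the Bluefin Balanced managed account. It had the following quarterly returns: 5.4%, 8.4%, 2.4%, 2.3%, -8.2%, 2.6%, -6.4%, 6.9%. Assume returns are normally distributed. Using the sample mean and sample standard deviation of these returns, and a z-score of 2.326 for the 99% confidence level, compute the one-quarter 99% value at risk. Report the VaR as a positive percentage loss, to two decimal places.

Mean return r̄ = 13.40 / 8 = 1.6750%
Sample std dev = √[250.8950 / 7] = 5.9868%
VaR = −(r̄ − z·σ) = −(1.6750 − 2.326 × 5.9868) = −(-12.2503) = 12.2503%

12.25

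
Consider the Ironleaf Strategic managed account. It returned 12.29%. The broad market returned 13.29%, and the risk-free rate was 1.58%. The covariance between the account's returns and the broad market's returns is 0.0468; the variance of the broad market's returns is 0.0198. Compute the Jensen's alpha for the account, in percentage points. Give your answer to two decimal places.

-16.97

β = Cov / Var = 0.0468 / 0.0198 = 2.3636
E[R] = Rf + β(Rm − Rf) = 1.58% + 2.3636 × (13.29% − 1.58%) = 29.2578%
α = Rp − E[R] = 12.29% − 29.2578% = -16.9678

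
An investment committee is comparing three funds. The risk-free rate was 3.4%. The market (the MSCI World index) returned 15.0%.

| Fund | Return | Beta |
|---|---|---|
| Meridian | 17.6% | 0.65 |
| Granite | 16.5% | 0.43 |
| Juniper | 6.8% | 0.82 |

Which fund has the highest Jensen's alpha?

Meridian: α = 17.6% − [3.4% + 0.65 × (15.0% − 3.4%)] = 6.660
Granite: α = 16.5% − [3.4% + 0.43 × (15.0% − 3.4%)] = 8.112
Juniper: α = 6.8% − [3.4% + 0.82 × (15.0% − 3.4%)] = -6.112
Highest: Granite (8.112).

Granite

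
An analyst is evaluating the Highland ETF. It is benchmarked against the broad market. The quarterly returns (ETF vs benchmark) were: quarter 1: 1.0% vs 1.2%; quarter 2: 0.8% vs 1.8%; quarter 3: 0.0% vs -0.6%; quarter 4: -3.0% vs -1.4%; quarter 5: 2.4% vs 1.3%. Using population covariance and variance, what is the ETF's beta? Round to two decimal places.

1.23

r̄p = 0.2400%,  r̄m = 0.4600%
Cov = Σ(rp − r̄p)(rm − r̄m) / 5 = 1.8816
Var(rm) = Σ(rm − r̄m)² / 5 = 1.5264
β = Cov / Var = 1.8816 / 1.5264 = 1.2327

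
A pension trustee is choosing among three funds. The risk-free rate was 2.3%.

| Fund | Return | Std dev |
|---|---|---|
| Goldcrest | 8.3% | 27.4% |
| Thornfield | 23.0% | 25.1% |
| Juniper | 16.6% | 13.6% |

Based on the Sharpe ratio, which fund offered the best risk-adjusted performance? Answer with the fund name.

Goldcrest: Sharpe ratio = (8.3% − 2.3%) / 27.4% = 0.219
Thornfield: Sharpe ratio = (23.0% − 2.3%) / 25.1% = 0.825
Juniper: Sharpe ratio = (16.6% − 2.3%) / 13.6% = 1.051
Highest: Juniper (1.051).

Juniper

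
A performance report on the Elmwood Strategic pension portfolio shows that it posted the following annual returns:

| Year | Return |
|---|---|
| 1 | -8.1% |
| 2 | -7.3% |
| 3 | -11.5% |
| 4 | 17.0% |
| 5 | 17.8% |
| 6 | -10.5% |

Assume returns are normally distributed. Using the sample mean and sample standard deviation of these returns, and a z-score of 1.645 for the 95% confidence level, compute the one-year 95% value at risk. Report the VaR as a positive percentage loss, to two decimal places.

r̄ = (-8.1 − 7.3 − 11.5 + 17 + 17.8 − 10.5) / 6 = -0.4333%
Sample std dev = √[966.1133 / 5] = 13.9005%
VaR = −(r̄ − z·σ) = −(-0.4333 − 1.645 × 13.9005) = −(-23.2996) = 23.2996%

23.30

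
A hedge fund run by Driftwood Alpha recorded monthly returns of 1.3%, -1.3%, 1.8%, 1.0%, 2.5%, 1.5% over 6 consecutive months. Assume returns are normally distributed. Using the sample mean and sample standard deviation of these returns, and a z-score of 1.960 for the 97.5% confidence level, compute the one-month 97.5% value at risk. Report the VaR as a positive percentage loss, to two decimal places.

r̄ = (1.3 − 1.3 + 1.8 + 1 + 2.5 + 1.5) / 6 = 6.80 / 6 = 1.1333%
Σ(r − r̄)² = 8.4133; sample σ = √(8.4133/5) = 1.2972%
VaR = −(r̄ − z·σ) = −(1.1333 − 1.960 × 1.2972) = −(-1.4092) = 1.4092%

1.41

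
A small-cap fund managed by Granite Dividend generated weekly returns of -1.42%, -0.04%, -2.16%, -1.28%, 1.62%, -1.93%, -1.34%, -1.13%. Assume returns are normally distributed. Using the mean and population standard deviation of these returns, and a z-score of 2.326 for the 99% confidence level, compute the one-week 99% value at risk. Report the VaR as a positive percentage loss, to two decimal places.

r̄ = (-1.42 − 0.04 − 2.16 − 1.28 + 1.62 − 1.93 − 1.34 − 1.13) / 8 = -0.9600%
Σ(r − r̄)² = (-1.42 − (-0.9600))² + (-0.04 − (-0.9600))² + … = 10.3710
population σ = √(10.3710 / 8) = √1.2964 = 1.1386%
VaR = −(r̄ − z·σ) = −(-0.9600 − 2.326 × 1.1386) = −(-3.6084) = 3.6084%

3.61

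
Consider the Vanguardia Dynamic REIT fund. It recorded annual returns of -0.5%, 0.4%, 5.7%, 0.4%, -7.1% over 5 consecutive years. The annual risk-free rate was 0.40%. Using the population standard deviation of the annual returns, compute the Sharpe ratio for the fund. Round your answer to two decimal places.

μ = (-0.5 + 0.4 + 5.7 + 0.4 − 7.1) / 5 = -0.2200%
Population σ = √[Σ(r − μ)² / 5] = √[83.2280 / 5] = √16.6456 = 4.0799%
Sharpe = (μ − rf) / σ = (-0.2200 − 0.4) / 4.0799 = -0.6200 / 4.0799 = -0.1520

-0.15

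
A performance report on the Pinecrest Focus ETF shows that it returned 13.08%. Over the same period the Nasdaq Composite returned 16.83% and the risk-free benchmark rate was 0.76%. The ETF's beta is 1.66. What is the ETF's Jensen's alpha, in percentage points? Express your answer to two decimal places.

CAPM expected return = Rf + β(Rm − Rf) = 0.76% + 1.66 × (16.83% − 0.76%) = 0.76 + 1.66 × 16.07 = 27.4362%
Jensen's α = Rp − E[R] = 13.08% − 27.4362% = -14.3562

-14.36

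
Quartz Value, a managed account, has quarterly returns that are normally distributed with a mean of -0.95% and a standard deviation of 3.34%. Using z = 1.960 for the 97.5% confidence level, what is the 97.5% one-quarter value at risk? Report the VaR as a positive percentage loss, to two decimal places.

7.50

VaR (as % loss) = −(μ − z·σ) = −(-0.95% − 1.960 × 3.34%) = −(-7.4964%) = 7.4964%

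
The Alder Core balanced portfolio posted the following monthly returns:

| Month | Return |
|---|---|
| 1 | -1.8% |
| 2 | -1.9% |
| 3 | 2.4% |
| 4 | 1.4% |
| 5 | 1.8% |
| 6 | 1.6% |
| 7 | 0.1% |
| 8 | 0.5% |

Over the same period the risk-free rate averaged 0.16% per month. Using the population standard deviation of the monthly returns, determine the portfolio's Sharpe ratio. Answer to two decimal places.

r̄ = (-1.8 − 1.9 + 2.4 + 1.4 + 1.8 + 1.6 + 0.1 + 0.5) / 8 = 4.10 / 8 = 0.5125%
Σ(r − r̄)² = (-1.8 − 0.5125)² + (-1.9 − 0.5125)² + … = 18.5288
σ = √[18.5288 / 8] = 1.5219%
Sharpe = (r̄ − rf) / σ = (0.5125 − 0.16) / 1.5219 = 0.3525 / 1.5219 = 0.2316

0.23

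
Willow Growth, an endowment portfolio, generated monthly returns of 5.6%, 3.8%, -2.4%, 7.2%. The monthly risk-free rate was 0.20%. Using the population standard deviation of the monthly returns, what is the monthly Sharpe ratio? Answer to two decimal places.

Mean return μ = 14.20 / 4 = 3.5500%
Population σ = √[Σ(r − μ)² / 4] = √[52.9900 / 4] = √13.2475 = 3.6397%
Sharpe = (μ − rf) / σ = (3.5500 − 0.2) / 3.6397 = 3.3500 / 3.6397 = 0.9204

0.92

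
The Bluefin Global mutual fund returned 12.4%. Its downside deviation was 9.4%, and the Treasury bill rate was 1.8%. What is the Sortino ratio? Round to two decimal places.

Sortino = (Rp − Rf) / σd = (12.4% − 1.8%) / 9.4% = 10.60% / 9.4% = 1.1277

1.13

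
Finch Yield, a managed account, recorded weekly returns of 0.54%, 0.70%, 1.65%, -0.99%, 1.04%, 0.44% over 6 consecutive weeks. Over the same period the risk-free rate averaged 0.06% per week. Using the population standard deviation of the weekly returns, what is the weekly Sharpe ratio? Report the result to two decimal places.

r̄ = (0.54 + 0.7 + 1.65 − 0.99 + 1.04 + 0.44) / 6 = 3.380 / 6 = 0.5633%
Σ(r − r̄)² = 3.8553; population σ = √(3.8553/6) = 0.8016%
Sharpe = (r̄ − rf) / σ = (0.5633 − 0.06) / 0.8016 = 0.5033 / 0.8016 = 0.6279

0.63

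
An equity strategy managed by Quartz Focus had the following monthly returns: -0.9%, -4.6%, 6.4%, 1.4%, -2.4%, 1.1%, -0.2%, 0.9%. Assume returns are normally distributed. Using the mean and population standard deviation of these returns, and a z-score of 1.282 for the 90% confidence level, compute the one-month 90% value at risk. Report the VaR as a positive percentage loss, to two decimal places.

3.64

r̄ = (-0.9 − 4.6 + 6.4 + 1.4 − 2.4 + 1.1 − 0.2 + 0.9) / 8 = 0.2125%
Population std dev = √[72.3488 / 8] = 3.0073%
VaR = −(r̄ − z·σ) = −(0.2125 − 1.282 × 3.0073) = −(-3.6429) = 3.6429%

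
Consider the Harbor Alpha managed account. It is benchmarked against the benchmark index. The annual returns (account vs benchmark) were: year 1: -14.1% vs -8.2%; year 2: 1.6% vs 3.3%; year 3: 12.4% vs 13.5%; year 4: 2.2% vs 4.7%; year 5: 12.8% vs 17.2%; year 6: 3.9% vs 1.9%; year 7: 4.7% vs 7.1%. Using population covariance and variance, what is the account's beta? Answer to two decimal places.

r̄p = 3.3571%,  r̄m = 5.6429%
Cov = Σ(rp − r̄p)(rm − r̄m) / 7 = 60.9961
Var(rm) = Σ(rm − r̄m)² / 7 = 58.4910
β = Cov / Var = 60.9961 / 58.4910 = 1.0428

1.04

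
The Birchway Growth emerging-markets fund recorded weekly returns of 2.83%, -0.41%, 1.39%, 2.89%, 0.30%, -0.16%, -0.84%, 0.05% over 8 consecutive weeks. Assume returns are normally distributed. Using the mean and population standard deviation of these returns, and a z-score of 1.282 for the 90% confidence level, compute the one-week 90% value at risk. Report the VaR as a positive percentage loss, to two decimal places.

0.98

Mean return r̄ = 6.050 / 8 = 0.7563%
Population std dev = √[14.7096 / 8] = 1.3560%
VaR = −(r̄ − z·σ) = −(0.7563 − 1.282 × 1.3560) = −(-0.9821) = 0.9821%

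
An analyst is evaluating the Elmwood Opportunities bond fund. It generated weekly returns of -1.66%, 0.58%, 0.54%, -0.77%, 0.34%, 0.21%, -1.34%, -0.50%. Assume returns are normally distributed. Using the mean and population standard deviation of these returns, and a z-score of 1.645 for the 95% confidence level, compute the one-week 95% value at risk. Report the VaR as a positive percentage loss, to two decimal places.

1.67

Mean return r̄ = -2.600 / 8 = -0.3250%
Population σ = √[Σ(r − r̄)² / 8] = √[5.3368 / 8] = √0.6671 = 0.8168%
VaR = −(r̄ − z·σ) = −(-0.3250 − 1.645 × 0.8168) = −(-1.6686) = 1.6686%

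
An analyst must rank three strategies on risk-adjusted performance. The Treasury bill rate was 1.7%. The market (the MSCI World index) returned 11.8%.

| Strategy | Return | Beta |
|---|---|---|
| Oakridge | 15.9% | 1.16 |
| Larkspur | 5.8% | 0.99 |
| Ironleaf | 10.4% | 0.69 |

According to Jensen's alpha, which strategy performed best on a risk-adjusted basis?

Oakridge

Oakridge: α = 15.9% − [1.7% + 1.16 × (11.8% − 1.7%)] = 2.484
Larkspur: α = 5.8% − [1.7% + 0.99 × (11.8% − 1.7%)] = -5.899
Ironleaf: α = 10.4% − [1.7% + 0.69 × (11.8% − 1.7%)] = 1.731
Highest: Oakridge (2.484).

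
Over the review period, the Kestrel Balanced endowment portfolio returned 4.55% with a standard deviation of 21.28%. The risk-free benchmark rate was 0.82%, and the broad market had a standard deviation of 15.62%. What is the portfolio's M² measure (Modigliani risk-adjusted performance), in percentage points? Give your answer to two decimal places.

Sharpe = (Rp − Rf) / σp = (4.55% − 0.82%) / 21.28% = 0.1753
M² = Rf + Sharpe × σm = 0.82% + 0.1753 × 15.62% = 3.5582%

3.56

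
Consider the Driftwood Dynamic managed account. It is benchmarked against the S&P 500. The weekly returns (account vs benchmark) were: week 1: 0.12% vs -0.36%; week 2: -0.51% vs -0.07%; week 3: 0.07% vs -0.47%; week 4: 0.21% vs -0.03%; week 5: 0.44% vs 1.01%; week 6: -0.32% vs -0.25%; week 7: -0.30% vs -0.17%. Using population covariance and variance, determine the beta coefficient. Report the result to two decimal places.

0.35

r̄p = -0.0414%,  r̄m = -0.0486%
Cov = Σ(rp − r̄p)(rm − r̄m) / 7 = 0.0735
Var(rm) = Σ(rm − r̄m)² / 7 = 0.2073
β = Cov / Var = 0.0735 / 0.2073 = 0.3546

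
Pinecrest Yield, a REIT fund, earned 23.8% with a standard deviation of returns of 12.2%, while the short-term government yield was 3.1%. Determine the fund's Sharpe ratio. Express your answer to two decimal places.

1.70

Sharpe = (Rp − Rf) / σp = (23.8% − 3.1%) / 12.2% = 20.70% / 12.2% = 1.6967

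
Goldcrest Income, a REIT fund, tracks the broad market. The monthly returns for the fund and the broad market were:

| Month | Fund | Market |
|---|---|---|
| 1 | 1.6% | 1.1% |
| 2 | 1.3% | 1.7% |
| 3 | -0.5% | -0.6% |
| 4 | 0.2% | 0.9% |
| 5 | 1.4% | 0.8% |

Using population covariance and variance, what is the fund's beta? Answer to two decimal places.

0.85

r̄p = 0.8000%,  r̄m = 0.7800%
Cov = Σ(rp − r̄p)(rm − r̄m) / 5 = 0.4900
Var(rm) = Σ(rm − r̄m)² / 5 = 0.5736
β = Cov / Var = 0.4900 / 0.5736 = 0.8543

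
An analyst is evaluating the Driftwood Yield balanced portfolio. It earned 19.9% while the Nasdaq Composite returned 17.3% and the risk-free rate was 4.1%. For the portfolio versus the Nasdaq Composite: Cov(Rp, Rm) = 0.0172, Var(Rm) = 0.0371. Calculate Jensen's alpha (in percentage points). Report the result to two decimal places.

9.68

β = Cov / Var = 0.0172 / 0.0371 = 0.4636
E[R] = Rf + β(Rm − Rf) = 4.1% + 0.4636 × (17.3% − 4.1%) = 10.2195%
α = Rp − E[R] = 19.9% − 10.2195% = 9.6805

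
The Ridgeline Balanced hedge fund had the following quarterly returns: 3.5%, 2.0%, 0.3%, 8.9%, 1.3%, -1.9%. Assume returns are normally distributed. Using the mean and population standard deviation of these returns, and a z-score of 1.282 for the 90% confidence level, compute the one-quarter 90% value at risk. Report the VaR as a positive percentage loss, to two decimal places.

Mean return μ = 14.10 / 6 = 2.3500%
Population σ = √[Σ(r − μ)² / 6] = √[67.7150 / 6] = √11.2858 = 3.3594%
VaR = −(μ − z·σ) = −(2.3500 − 1.282 × 3.3594) = −(-1.9568) = 1.9568%

1.96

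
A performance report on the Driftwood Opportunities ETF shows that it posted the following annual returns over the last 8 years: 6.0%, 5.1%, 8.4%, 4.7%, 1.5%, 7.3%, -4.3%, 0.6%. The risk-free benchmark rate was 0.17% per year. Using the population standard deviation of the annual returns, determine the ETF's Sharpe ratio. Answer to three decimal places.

0.895

r̄ = (6 + 5.1 + 8.4 + 4.7 + 1.5 + 7.3 − 4.3 + 0.6) / 8 = 29.30 / 8 = 3.6625%
Population σ = √[Σ(r − r̄)² / 8] = √[121.7388 / 8] = √15.2174 = 3.9009%
Sharpe = (r̄ − rf) / σ = (3.6625 − 0.17) / 3.9009 = 3.4925 / 3.9009 = 0.8953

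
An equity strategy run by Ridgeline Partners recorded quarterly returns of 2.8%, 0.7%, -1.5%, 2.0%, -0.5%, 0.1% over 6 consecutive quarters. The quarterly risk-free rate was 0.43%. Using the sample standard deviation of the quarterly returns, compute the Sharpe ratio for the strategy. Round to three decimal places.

Mean return r̄ = 3.60 / 6 = 0.6000%
Sample std dev = √[12.6800 / 5] = 1.5925%
Sharpe = (r̄ − rf) / σ = (0.6000 − 0.43) / 1.5925 = 0.1700 / 1.5925 = 0.1068

0.107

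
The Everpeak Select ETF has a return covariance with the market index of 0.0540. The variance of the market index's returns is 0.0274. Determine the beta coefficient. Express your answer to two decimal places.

1.97

β = Cov(Rp, Rm) / Var(Rm) = 0.0540 / 0.0274 = 1.9708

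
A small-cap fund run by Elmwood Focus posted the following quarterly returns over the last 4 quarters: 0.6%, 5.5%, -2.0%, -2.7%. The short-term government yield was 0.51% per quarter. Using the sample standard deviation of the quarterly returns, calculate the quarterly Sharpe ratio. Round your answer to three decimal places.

Mean return r̄ = 1.40 / 4 = 0.3500%
Σ(r − r̄)² = 41.4100; sample σ = √(41.4100/3) = 3.7153%
Sharpe = (r̄ − rf) / σ = (0.3500 − 0.51) / 3.7153 = -0.1600 / 3.7153 = -0.0431

-0.043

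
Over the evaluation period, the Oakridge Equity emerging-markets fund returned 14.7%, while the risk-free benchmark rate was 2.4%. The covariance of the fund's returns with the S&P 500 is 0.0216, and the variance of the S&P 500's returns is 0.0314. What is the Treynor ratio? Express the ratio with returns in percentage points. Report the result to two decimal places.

β = Cov / Var = 0.0216 / 0.0314 = 0.6879
Treynor = (Rp − Rf) / β = (14.7% − 2.4%) / 0.6879 = 12.30 / 0.6879 = 17.8805

17.88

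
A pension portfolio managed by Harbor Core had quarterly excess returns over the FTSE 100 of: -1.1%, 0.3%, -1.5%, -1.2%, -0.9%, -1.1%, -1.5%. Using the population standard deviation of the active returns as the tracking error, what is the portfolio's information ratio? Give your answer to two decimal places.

Mean return r̄ = -7.00 / 7 = -1.0000%
Σ(r − r̄)² = (-1.1 − (-1.0000))² + (0.3 − (-1.0000))² + … = 2.2600
population σ = √(2.2600 / 7) = √0.3229 = 0.5682%
IR = r̄ / tracking error = -1.0000 / 0.5682 = -1.7599

-1.76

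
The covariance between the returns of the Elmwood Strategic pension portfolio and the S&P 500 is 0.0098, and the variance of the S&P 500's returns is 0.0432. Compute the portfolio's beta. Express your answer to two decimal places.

β = Cov(Rp, Rm) / Var(Rm) = 0.0098 / 0.0432 = 0.2269

0.23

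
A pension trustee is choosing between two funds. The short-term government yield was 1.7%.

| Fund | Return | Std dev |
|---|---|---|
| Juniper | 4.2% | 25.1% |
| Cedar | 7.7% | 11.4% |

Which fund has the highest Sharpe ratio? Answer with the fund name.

Juniper: Sharpe ratio = (4.2% − 1.7%) / 25.1% = 0.100
Cedar: Sharpe ratio = (7.7% − 1.7%) / 11.4% = 0.526
Highest: Cedar (0.526).

Cedar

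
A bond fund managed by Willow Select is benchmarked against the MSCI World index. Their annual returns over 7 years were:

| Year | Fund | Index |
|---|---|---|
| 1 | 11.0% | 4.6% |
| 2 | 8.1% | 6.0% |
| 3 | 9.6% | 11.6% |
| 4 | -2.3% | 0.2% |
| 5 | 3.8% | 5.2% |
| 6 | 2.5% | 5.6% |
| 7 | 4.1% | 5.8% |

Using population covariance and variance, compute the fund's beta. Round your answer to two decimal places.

r̄p = 5.2571%,  r̄m = 5.5714%
Cov = Σ(rp − r̄p)(rm − r̄m) / 7 = 8.9445
Var(rm) = Σ(rm − r̄m)² / 7 = 9.5020
β = Cov / Var = 8.9445 / 9.5020 = 0.9413

0.94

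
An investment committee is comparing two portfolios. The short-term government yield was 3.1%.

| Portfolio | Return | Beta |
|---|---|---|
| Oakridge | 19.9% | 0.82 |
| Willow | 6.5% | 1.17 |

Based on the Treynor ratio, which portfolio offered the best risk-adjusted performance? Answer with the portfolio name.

Oakridge

Oakridge: Treynor = (19.9% − 3.1%) / 0.82 = 20.488
Willow: Treynor = (6.5% − 3.1%) / 1.17 = 2.906
Highest: Oakridge (20.488).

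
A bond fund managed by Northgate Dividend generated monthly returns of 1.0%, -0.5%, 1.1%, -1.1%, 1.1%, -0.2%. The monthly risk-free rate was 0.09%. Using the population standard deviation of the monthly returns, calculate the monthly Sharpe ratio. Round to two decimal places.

r̄ = (1 − 0.5 + 1.1 − 1.1 + 1.1 − 0.2) / 6 = 0.2333%
Σ(r − r̄)² = (1 − 0.2333)² + (-0.5 − 0.2333)² + … = 4.5933
population σ = √(4.5933 / 6) = √0.7656 = 0.8750%
Sharpe = (r̄ − rf) / σ = (0.2333 − 0.09) / 0.8750 = 0.1433 / 0.8750 = 0.1638

0.16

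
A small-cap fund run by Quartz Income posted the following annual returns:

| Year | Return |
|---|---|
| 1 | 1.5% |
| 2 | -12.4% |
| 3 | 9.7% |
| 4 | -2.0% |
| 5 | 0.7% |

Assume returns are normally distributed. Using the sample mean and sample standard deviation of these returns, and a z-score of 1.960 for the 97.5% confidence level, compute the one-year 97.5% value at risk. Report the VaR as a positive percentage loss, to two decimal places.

16.10

r̄ = (1.5 − 12.4 + 9.7 − 2 + 0.7) / 5 = -2.50 / 5 = -0.5000%
Sample std dev = √[253.3400 / 4] = 7.9583%
VaR = −(r̄ − z·σ) = −(-0.5000 − 1.960 × 7.9583) = −(-16.0983) = 16.0983%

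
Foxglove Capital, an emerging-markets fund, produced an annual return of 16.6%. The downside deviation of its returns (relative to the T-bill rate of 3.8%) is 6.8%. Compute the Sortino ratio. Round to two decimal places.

Sortino = (Rp − Rf) / σd = (16.6% − 3.8%) / 6.8% = 12.80% / 6.8% = 1.8824

1.88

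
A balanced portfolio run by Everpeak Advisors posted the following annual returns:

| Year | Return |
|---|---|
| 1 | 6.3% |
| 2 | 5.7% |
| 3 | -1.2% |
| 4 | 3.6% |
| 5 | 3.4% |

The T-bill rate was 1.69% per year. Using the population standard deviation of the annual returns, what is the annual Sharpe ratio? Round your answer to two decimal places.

0.71

μ = (6.3 + 5.7 − 1.2 + 3.6 + 3.4) / 5 = 3.5600%
Σ(r − μ)² = (6.3 − 3.5600)² + (5.7 − 3.5600)² + … = 34.7720
population σ = √(34.7720 / 5) = √6.9544 = 2.6371%
Sharpe = (μ − rf) / σ = (3.5600 − 1.69) / 2.6371 = 1.8700 / 2.6371 = 0.7091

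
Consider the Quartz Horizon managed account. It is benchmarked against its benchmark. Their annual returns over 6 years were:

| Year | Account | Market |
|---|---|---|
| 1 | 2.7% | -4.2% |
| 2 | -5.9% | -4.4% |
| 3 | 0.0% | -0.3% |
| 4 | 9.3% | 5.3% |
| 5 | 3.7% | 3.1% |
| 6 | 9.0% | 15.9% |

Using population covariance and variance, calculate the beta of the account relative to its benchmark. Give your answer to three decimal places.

0.591

r̄p = 3.1333%,  r̄m = 2.5667%
Cov = Σ(rp − r̄p)(rm − r̄m) / 6 = 28.3711
Var(rm) = Σ(rm − r̄m)² / 6 = 48.0122
β = Cov / Var = 28.3711 / 48.0122 = 0.5909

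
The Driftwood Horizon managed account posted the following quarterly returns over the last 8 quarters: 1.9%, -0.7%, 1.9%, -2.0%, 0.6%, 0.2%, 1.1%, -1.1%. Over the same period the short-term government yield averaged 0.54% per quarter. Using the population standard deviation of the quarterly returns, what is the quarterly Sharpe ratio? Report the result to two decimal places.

Mean return r̄ = 1.90 / 8 = 0.2375%
Population σ = √[Σ(r − r̄)² / 8] = √[14.0788 / 8] = √1.7599 = 1.3266%
Sharpe = (r̄ − rf) / σ = (0.2375 − 0.54) / 1.3266 = -0.3025 / 1.3266 = -0.2280

-0.23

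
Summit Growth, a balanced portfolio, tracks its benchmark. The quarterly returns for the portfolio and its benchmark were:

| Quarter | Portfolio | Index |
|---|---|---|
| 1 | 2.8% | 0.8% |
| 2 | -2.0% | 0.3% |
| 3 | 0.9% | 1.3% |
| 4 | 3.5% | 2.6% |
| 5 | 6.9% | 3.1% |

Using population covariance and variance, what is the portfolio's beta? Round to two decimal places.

2.42

r̄p = 2.4200%,  r̄m = 1.6200%
Cov = Σ(rp − r̄p)(rm − r̄m) / 5 = 2.7396
Var(rm) = Σ(rm − r̄m)² / 5 = 1.1336
β = Cov / Var = 2.7396 / 1.1336 = 2.4167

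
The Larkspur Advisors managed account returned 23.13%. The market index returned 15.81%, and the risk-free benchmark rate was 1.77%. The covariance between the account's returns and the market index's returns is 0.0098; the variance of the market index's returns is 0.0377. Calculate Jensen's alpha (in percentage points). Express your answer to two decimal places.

β = Cov / Var = 0.0098 / 0.0377 = 0.2599
E[R] = Rf + β(Rm − Rf) = 1.77% + 0.2599 × (15.81% − 1.77%) = 5.4190%
α = Rp − E[R] = 23.13% − 5.4190% = 17.7110

17.71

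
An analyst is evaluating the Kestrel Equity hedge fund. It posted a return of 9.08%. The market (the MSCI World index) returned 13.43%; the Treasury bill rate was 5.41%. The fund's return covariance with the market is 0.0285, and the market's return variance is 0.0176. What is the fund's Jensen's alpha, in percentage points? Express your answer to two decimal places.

β = Cov / Var = 0.0285 / 0.0176 = 1.6193
E[R] = Rf + β(Rm − Rf) = 5.41% + 1.6193 × (13.43% − 5.41%) = 18.3968%
α = Rp − E[R] = 9.08% − 18.3968% = -9.3168

-9.32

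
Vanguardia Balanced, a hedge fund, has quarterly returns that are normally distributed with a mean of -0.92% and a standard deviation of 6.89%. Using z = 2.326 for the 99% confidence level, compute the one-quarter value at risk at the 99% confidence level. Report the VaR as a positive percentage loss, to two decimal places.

16.95

VaR (as % loss) = −(μ − z·σ) = −(-0.92% − 2.326 × 6.89%) = −(-16.94614%) = 16.94614%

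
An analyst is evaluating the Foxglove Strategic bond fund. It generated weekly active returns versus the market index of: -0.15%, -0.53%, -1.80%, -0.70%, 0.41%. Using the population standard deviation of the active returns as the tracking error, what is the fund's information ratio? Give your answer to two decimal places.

Mean return r̄ = -2.770 / 5 = -0.5540%
Population std dev = √[2.6669 / 5] = 0.7303%
IR = r̄ / tracking error = -0.5540 / 0.7303 = -0.7586

-0.76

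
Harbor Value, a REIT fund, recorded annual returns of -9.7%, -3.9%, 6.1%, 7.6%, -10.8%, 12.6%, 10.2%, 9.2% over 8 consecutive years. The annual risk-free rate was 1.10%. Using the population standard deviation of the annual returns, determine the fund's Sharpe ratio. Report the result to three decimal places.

r̄ = (-9.7 − 3.9 + 6.1 + 7.6 − 10.8 + 12.6 + 10.2 + 9.2) / 8 = 21.30 / 8 = 2.6625%
Population std dev = √[611.6388 / 8] = 8.7438%
Sharpe = (r̄ − rf) / σ = (2.6625 − 1.1) / 8.7438 = 1.5625 / 8.7438 = 0.1787

0.179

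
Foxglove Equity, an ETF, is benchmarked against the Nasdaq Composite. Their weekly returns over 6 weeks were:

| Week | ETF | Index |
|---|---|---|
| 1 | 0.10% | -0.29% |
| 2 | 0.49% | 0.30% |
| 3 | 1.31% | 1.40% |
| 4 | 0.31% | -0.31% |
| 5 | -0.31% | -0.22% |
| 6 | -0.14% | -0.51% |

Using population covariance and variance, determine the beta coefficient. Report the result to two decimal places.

r̄p = 0.2933%,  r̄m = 0.0617%
Cov = Σ(rp − r̄p)(rm − r̄m) / 6 = 0.3145
Var(rm) = Σ(rm − r̄m)² / 6 = 0.4193
β = Cov / Var = 0.3145 / 0.4193 = 0.7501

0.75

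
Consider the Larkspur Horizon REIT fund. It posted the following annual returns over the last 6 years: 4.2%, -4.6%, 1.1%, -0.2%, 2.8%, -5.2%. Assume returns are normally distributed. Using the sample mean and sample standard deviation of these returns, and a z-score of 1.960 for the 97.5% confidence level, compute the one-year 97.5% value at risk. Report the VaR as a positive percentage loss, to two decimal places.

7.87

r̄ = (4.2 − 4.6 + 1.1 − 0.2 + 2.8 − 5.2) / 6 = -0.3167%
Sample σ = √[Σ(r − r̄)² / 5] = √[74.3283 / 5] = √14.8657 = 3.8556%
VaR = −(r̄ − z·σ) = −(-0.3167 − 1.960 × 3.8556) = −(-7.8737) = 7.8737%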